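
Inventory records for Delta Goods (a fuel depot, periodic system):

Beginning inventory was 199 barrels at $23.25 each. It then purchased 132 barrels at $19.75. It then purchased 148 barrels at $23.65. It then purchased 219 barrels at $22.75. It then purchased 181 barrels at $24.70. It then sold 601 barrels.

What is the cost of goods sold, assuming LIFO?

Sale 1 (601) [LIFO — newest first]: 181 @ $24.70 + 219 @ $22.75 + 148 @ $23.65 + 53 @ $19.75 = $13,999.90
Ending inventory: 199 @ $23.25 + 79 @ $19.75 = $6,187.00
Check: goods available $20,186.90 = COGS $13,999.90 + ending $6,187.00

COGS = $13,999.90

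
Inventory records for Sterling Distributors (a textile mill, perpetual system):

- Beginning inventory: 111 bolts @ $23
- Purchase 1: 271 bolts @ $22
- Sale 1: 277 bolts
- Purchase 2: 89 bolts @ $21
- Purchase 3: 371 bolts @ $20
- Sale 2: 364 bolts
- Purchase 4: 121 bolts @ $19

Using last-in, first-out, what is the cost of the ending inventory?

Sale 1 (277) [LIFO — newest first]: 271 @ $22 + 6 @ $23 = $6,100
Sale 2 (364) [LIFO — newest first]: 364 @ $20 = $7,280
Total COGS = $6,100 + $7,280 = $13,380
Ending inventory: 105 @ $23 + 89 @ $21 + 7 @ $20 + 121 @ $19 = $6,723
Check: goods available $20,103 = COGS $13,380 + ending $6,723

Ending inventory = $6,723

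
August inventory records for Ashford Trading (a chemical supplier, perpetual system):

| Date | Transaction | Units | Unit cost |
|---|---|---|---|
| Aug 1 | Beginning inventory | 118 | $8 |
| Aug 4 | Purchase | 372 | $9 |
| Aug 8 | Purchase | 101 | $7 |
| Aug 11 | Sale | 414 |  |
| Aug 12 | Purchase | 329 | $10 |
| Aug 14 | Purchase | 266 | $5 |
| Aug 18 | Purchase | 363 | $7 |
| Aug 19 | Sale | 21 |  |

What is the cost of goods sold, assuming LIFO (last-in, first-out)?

Aug 11, 414 sold [LIFO — newest first]: 101 @ $7 + 313 @ $9 = $3,524
Aug 19, 21 sold [LIFO — newest first]: 21 @ $7 = $147
Total COGS = $3,524 + $147 = $3,671
Ending inventory: 118 @ $8 + 59 @ $9 + 329 @ $10 + 266 @ $5 + 342 @ $7 = $8,489

COGS = $3,671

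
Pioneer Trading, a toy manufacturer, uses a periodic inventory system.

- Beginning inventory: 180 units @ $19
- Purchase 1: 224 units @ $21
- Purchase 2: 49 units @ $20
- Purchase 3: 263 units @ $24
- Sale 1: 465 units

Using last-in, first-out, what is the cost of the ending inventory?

Ending inventory = $4,911

Sale 1 (465) [LIFO — newest first]: 263 @ $24 + 49 @ $20 + 153 @ $21 = $10,505
Ending inventory: 180 @ $19 + 71 @ $21 = $4,911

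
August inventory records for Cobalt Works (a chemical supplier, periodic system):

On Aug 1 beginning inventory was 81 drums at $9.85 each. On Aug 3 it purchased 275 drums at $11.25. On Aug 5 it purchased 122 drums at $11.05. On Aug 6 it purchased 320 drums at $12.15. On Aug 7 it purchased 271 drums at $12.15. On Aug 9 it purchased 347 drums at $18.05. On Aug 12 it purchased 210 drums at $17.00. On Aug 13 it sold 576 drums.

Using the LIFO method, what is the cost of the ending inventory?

Aug 13, 576 sold [LIFO — newest first]: 210 @ $17.00 + 347 @ $18.05 + 19 @ $12.15 = $10,064.20
Ending inventory: 81 @ $9.85 + 275 @ $11.25 + 122 @ $11.05 + 320 @ $12.15 + 252 @ $12.15 = $12,189.50
Check: goods available $22,253.70 = COGS $10,064.20 + ending $12,189.50

Ending inventory = $12,189.50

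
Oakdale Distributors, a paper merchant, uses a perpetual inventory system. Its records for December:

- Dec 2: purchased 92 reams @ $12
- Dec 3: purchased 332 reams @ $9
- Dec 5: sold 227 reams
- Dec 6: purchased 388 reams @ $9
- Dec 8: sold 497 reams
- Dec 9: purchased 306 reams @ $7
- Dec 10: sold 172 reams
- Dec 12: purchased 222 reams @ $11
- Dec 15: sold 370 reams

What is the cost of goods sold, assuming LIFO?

COGS = $11,280

Dec 5, 227 sold [LIFO — newest first]: 227 @ $9 = $2,043
Dec 8, 497 sold [LIFO — newest first]: 388 @ $9 + 105 @ $9 + 4 @ $12 = $4,485
Dec 10, 172 sold [LIFO — newest first]: 172 @ $7 = $1,204
Dec 15, 370 sold [LIFO — newest first]: 222 @ $11 + 134 @ $7 + 14 @ $12 = $3,548
Total COGS = $2,043 + $4,485 + $1,204 + $3,548 = $11,280
Ending inventory: 74 @ $12 = $888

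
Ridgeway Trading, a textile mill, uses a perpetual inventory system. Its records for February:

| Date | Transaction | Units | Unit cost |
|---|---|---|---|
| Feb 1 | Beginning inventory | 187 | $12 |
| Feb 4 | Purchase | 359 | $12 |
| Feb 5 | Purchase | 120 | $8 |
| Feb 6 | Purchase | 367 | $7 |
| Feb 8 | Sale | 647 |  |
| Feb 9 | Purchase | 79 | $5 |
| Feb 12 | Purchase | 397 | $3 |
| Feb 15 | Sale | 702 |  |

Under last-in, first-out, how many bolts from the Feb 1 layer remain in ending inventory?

160

Feb 8, 647 sold [LIFO — newest first]: 367 @ $7 + 120 @ $8 + 160 @ $12 = $5,449
Feb 15, 702 sold [LIFO — newest first]: 397 @ $3 + 79 @ $5 + 199 @ $12 + 27 @ $12 = $4,298
Total COGS = $5,449 + $4,298 = $9,747
Ending inventory: 160 @ $12 = $1,920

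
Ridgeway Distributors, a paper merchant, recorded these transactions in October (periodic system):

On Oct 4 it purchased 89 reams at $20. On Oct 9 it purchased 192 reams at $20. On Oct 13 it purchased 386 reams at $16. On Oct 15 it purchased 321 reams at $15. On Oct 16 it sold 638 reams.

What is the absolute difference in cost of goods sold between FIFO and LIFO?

FIFO COGS: 89 @ $20 + 192 @ $20 + 357 @ $16 = $11,332
LIFO COGS: 321 @ $15 + 317 @ $16 = $9,887
Difference = |$11,332 − $9,887| = $1,445

$1,445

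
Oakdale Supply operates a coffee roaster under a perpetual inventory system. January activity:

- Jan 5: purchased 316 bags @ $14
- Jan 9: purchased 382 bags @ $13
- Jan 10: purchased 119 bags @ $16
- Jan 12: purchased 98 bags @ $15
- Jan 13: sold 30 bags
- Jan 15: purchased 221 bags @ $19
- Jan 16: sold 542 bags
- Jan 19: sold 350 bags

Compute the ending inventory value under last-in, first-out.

Jan 13, 30 sold [LIFO — newest first]: 30 @ $15 = $450
Jan 16, 542 sold [LIFO — newest first]: 221 @ $19 + 68 @ $15 + 119 @ $16 + 134 @ $13 = $8,865
Jan 19, 350 sold [LIFO — newest first]: 248 @ $13 + 102 @ $14 = $4,652
Total COGS = $450 + $8,865 + $4,652 = $13,967
Ending inventory: 214 @ $14 = $2,996
Check: goods available $16,963 = COGS $13,967 + ending $2,996

Ending inventory = $2,996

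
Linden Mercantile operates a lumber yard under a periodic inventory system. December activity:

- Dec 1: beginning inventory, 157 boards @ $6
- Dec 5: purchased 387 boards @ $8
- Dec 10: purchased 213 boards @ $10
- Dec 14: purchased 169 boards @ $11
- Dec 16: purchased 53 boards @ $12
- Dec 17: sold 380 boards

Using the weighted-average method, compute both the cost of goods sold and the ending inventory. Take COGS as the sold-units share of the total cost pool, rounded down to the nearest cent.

Dec 17, sell 380: 380/979 × $8,663.00 → $3,362.55
Ending inventory (cost pool remaining) = $5,300.45

COGS = $3,362.55; ending inventory = $5,300.45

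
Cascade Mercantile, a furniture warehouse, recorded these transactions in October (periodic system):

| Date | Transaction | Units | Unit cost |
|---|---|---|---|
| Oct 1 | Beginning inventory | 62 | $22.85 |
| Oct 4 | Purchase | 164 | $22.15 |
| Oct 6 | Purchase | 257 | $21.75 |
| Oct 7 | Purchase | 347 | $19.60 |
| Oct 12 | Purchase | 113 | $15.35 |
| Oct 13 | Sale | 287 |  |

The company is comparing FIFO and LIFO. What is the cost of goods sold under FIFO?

FIFO COGS: 62 @ $22.85 + 164 @ $22.15 + 61 @ $21.75 = $6,376.05
LIFO COGS: 113 @ $15.35 + 174 @ $19.60 = $5,144.95

COGS = $6,376.05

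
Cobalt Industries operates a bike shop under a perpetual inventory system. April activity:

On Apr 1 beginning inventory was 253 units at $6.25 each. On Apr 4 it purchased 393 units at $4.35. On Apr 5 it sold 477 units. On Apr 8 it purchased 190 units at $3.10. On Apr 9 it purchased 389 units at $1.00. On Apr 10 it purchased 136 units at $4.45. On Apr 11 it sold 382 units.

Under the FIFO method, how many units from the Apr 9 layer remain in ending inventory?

366

Apr 5, 477 sold [FIFO — oldest first]: 253 @ $6.25 + 224 @ $4.35 = $2,555.65
Apr 11, 382 sold [FIFO — oldest first]: 169 @ $4.35 + 190 @ $3.10 + 23 @ $1.00 = $1,347.15
Total COGS = $2,555.65 + $1,347.15 = $3,902.80
Ending inventory: 366 @ $1.00 + 136 @ $4.45 = $971.20
Check: goods available $4,874.00 = COGS $3,902.80 + ending $971.20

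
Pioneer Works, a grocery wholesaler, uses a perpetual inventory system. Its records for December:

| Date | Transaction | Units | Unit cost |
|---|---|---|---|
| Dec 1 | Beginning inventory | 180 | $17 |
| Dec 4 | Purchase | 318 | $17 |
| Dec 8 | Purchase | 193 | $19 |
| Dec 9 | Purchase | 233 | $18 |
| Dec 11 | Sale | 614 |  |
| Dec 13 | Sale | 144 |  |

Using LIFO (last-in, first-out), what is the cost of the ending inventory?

Dec 11, 614 sold [LIFO — newest first]: 233 @ $18 + 193 @ $19 + 188 @ $17 = $11,057
Dec 13, 144 sold [LIFO — newest first]: 130 @ $17 + 14 @ $17 = $2,448
Total COGS = $11,057 + $2,448 = $13,505
Ending inventory: 166 @ $17 = $2,822

Ending inventory = $2,822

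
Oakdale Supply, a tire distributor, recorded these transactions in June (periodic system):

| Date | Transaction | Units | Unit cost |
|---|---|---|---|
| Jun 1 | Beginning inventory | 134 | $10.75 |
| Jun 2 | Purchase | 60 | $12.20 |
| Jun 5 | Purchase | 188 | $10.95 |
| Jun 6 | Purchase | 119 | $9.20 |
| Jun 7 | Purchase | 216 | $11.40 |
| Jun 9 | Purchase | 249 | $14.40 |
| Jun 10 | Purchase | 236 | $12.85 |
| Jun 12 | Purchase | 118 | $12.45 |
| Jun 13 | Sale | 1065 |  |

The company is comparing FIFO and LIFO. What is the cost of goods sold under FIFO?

COGS = $12,646.05

FIFO COGS: 134 @ $10.75 + 60 @ $12.20 + 188 @ $10.95 + 119 @ $9.20 + 216 @ $11.40 + 249 @ $14.40 + 99 @ $12.85 = $12,646.05
LIFO COGS: 118 @ $12.45 + 236 @ $12.85 + 249 @ $14.40 + 216 @ $11.40 + 119 @ $9.20 + 127 @ $10.95 = $13,035.15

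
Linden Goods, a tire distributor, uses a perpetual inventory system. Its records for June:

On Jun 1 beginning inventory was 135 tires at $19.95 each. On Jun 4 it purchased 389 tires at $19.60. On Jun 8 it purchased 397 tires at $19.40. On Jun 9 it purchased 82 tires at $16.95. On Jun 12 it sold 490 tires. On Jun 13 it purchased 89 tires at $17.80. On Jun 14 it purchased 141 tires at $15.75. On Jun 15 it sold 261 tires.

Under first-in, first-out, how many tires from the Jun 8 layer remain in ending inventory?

170

Jun 12, 490 sold [FIFO — oldest first]: 135 @ $19.95 + 355 @ $19.60 = $9,651.25
Jun 15, 261 sold [FIFO — oldest first]: 34 @ $19.60 + 227 @ $19.40 = $5,070.20
Total COGS = $9,651.25 + $5,070.20 = $14,721.45
Ending inventory: 170 @ $19.40 + 82 @ $16.95 + 89 @ $17.80 + 141 @ $15.75 = $8,492.85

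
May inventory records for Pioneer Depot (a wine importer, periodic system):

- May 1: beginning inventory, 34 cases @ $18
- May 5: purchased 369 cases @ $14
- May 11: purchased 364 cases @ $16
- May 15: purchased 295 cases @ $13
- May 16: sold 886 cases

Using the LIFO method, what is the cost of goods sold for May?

May 16, 886 sold [LIFO — newest first]: 295 @ $13 + 364 @ $16 + 227 @ $14 = $12,837
Ending inventory: 34 @ $18 + 142 @ $14 = $2,600
Check: goods available $15,437 = COGS $12,837 + ending $2,600

COGS = $12,837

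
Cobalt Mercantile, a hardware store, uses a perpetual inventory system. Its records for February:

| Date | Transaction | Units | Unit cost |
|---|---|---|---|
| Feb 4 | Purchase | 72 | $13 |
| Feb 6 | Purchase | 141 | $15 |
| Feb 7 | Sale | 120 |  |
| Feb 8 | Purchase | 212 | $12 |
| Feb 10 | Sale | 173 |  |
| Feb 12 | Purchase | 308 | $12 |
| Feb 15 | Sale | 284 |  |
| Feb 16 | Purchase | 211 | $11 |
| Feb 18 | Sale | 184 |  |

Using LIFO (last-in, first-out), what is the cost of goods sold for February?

COGS = $9,308

Feb 7, 120 sold [LIFO — newest first]: 120 @ $15 = $1,800
Feb 10, 173 sold [LIFO — newest first]: 173 @ $12 = $2,076
Feb 15, 284 sold [LIFO — newest first]: 284 @ $12 = $3,408
Feb 18, 184 sold [LIFO — newest first]: 184 @ $11 = $2,024
Total COGS = $1,800 + $2,076 + $3,408 + $2,024 = $9,308
Ending inventory: 72 @ $13 + 21 @ $15 + 39 @ $12 + 24 @ $12 + 27 @ $11 = $2,304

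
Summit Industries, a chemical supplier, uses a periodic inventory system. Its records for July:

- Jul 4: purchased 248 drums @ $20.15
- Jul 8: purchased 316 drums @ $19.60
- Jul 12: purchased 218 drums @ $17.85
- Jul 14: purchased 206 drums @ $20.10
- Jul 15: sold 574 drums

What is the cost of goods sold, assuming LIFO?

Jul 15, 574 sold [LIFO — newest first]: 206 @ $20.10 + 218 @ $17.85 + 150 @ $19.60 = $10,971.90
Ending inventory: 248 @ $20.15 + 166 @ $19.60 = $8,250.80

COGS = $10,971.90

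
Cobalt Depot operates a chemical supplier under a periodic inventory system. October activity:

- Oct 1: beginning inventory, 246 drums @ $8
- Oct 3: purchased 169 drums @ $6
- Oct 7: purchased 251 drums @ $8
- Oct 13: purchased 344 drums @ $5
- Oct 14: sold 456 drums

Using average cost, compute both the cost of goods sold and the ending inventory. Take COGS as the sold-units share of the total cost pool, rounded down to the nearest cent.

Oct 14, sell 456: 456/1010 × $6,710.00 → $3,029.46
Ending inventory (cost pool remaining) = $3,680.54

COGS = $3,029.46; ending inventory = $3,680.54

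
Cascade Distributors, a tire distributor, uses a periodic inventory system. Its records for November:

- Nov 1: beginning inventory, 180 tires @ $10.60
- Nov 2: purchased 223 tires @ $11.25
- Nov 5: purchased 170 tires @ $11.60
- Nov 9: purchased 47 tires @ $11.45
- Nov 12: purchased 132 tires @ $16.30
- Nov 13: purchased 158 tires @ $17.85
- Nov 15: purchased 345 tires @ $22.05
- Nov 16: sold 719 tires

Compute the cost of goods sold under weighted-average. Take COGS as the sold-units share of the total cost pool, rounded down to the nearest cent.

COGS = $11,175.17

Nov 16, sell 719: 719/1255 × $19,506.05 → $11,175.17
Ending inventory (cost pool remaining) = $8,330.88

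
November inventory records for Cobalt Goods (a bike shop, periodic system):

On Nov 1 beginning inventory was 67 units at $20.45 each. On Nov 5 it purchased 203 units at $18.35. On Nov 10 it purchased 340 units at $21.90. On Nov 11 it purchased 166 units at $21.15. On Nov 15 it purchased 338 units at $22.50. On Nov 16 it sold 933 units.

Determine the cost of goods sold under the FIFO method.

Nov 16, 933 sold [FIFO — oldest first]: 67 @ $20.45 + 203 @ $18.35 + 340 @ $21.90 + 166 @ $21.15 + 157 @ $22.50 = $19,584.60
Ending inventory: 181 @ $22.50 = $4,072.50

COGS = $19,584.60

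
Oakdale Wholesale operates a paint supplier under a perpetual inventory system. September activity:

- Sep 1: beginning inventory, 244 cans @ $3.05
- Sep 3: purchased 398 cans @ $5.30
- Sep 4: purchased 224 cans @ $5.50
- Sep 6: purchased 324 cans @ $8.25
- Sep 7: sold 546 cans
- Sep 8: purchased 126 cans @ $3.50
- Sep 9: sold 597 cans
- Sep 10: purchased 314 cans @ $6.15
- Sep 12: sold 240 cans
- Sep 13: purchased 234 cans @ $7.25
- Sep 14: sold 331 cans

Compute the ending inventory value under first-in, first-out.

Ending inventory = $1,087.50

Sep 7, 546 sold [FIFO — oldest first]: 244 @ $3.05 + 302 @ $5.30 = $2,344.80
Sep 9, 597 sold [FIFO — oldest first]: 96 @ $5.30 + 224 @ $5.50 + 277 @ $8.25 = $4,026.05
Sep 12, 240 sold [FIFO — oldest first]: 47 @ $8.25 + 126 @ $3.50 + 67 @ $6.15 = $1,240.80
Sep 14, 331 sold [FIFO — oldest first]: 247 @ $6.15 + 84 @ $7.25 = $2,128.05
Total COGS = $2,344.80 + $4,026.05 + $1,240.80 + $2,128.05 = $9,739.70
Ending inventory: 150 @ $7.25 = $1,087.50
Check: goods available $10,827.20 = COGS $9,739.70 + ending $1,087.50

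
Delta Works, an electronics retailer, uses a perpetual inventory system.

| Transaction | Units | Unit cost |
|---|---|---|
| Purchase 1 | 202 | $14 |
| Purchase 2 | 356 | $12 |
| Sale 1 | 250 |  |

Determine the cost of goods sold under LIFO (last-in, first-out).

Sale 1 (250) [LIFO — newest first]: 250 @ $12 = $3,000
Ending inventory: 202 @ $14 + 106 @ $12 = $4,100

COGS = $3,000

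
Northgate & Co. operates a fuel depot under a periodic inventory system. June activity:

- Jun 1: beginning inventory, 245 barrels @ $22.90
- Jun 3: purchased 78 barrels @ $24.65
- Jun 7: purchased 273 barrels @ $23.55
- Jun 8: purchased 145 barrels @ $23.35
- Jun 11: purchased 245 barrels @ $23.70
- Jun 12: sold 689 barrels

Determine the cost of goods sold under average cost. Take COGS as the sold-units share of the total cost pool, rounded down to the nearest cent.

Jun 12, sell 689: 689/986 × $23,154.60 → $16,180.03
Ending inventory (cost pool remaining) = $6,974.57

COGS = $16,180.03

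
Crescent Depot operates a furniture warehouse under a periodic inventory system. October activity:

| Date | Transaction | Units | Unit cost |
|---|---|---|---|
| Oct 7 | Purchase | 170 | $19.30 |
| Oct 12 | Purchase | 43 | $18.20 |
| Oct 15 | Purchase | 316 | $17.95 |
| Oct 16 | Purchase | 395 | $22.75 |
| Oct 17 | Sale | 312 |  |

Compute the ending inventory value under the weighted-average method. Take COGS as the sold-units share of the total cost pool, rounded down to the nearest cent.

Ending inventory = $12,400.32

Oct 17, sell 312: 312/924 × $18,722.05 → $6,321.73
Ending inventory (cost pool remaining) = $12,400.32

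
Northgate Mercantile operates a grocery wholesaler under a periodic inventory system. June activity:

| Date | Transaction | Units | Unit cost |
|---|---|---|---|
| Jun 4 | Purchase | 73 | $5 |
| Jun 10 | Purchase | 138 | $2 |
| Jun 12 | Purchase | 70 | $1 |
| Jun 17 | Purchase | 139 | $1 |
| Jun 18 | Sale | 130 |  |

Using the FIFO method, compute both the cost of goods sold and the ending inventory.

Jun 18, 130 sold [FIFO — oldest first]: 73 @ $5 + 57 @ $2 = $479
Ending inventory: 81 @ $2 + 70 @ $1 + 139 @ $1 = $371

COGS = $479; ending inventory = $371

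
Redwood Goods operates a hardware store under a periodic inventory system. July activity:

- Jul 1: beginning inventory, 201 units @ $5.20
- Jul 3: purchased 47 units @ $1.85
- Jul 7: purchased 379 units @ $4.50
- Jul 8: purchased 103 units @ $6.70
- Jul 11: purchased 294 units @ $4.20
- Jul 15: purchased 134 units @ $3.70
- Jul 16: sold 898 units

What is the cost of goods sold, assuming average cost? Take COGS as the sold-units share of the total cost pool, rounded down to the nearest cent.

COGS = $4,077.71

Jul 16, sell 898: 898/1158 × $5,258.35 → $4,077.71
Ending inventory (cost pool remaining) = $1,180.64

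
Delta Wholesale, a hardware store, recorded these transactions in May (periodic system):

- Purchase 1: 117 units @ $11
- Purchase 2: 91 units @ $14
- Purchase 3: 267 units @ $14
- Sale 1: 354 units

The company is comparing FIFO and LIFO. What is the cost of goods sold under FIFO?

FIFO COGS: 117 @ $11 + 91 @ $14 + 146 @ $14 = $4,605
LIFO COGS: 267 @ $14 + 87 @ $14 = $4,956

COGS = $4,605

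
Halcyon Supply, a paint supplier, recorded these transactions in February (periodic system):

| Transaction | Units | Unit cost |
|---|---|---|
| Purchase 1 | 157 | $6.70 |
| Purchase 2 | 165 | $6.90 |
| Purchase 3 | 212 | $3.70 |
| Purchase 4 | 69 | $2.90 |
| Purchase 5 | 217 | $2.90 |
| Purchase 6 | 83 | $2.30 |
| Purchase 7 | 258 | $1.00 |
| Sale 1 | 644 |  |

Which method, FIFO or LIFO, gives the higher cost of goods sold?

FIFO

FIFO COGS: 157 @ $6.70 + 165 @ $6.90 + 212 @ $3.70 + 69 @ $2.90 + 41 @ $2.90 = $3,293.80
LIFO COGS: 258 @ $1.00 + 83 @ $2.30 + 217 @ $2.90 + 69 @ $2.90 + 17 @ $3.70 = $1,341.20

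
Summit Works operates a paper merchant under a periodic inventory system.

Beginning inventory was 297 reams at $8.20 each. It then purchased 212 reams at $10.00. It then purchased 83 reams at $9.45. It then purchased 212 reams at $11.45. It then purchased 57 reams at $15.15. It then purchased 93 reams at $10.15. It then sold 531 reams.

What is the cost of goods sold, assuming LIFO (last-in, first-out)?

Sale 1 (531) [LIFO — newest first]: 93 @ $10.15 + 57 @ $15.15 + 212 @ $11.45 + 83 @ $9.45 + 86 @ $10.00 = $5,879.25
Ending inventory: 297 @ $8.20 + 126 @ $10.00 = $3,695.40
Check: goods available $9,574.65 = COGS $5,879.25 + ending $3,695.40

COGS = $5,879.25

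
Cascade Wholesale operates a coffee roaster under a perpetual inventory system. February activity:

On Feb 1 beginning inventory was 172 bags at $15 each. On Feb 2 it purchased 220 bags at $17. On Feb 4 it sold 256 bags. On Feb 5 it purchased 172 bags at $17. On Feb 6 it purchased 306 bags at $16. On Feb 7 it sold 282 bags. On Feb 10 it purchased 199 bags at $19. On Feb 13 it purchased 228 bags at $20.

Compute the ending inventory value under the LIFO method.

Feb 4, 256 sold [LIFO — newest first]: 220 @ $17 + 36 @ $15 = $4,280
Feb 7, 282 sold [LIFO — newest first]: 282 @ $16 = $4,512
Total COGS = $4,280 + $4,512 = $8,792
Ending inventory: 136 @ $15 + 172 @ $17 + 24 @ $16 + 199 @ $19 + 228 @ $20 = $13,689

Ending inventory = $13,689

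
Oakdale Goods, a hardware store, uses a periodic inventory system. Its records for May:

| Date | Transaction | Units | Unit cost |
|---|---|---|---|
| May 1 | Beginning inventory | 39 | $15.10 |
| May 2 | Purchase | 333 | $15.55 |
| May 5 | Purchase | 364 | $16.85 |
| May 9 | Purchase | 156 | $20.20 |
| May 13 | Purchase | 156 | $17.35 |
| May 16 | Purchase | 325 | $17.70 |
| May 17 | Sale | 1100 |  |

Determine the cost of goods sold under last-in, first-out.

May 17, 1100 sold [LIFO — newest first]: 325 @ $17.70 + 156 @ $17.35 + 156 @ $20.20 + 364 @ $16.85 + 99 @ $15.55 = $19,283.15
Ending inventory: 39 @ $15.10 + 234 @ $15.55 = $4,227.60
Check: goods available $23,510.75 = COGS $19,283.15 + ending $4,227.60

COGS = $19,283.15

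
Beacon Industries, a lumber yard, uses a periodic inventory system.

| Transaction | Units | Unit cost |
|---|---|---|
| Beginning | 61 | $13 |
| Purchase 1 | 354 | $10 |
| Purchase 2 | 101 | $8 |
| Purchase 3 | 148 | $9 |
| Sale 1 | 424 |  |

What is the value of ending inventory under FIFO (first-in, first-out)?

Sale 1 (424) [FIFO — oldest first]: 61 @ $13 + 354 @ $10 + 9 @ $8 = $4,405
Ending inventory: 92 @ $8 + 148 @ $9 = $2,068
Check: goods available $6,473 = COGS $4,405 + ending $2,068

Ending inventory = $2,068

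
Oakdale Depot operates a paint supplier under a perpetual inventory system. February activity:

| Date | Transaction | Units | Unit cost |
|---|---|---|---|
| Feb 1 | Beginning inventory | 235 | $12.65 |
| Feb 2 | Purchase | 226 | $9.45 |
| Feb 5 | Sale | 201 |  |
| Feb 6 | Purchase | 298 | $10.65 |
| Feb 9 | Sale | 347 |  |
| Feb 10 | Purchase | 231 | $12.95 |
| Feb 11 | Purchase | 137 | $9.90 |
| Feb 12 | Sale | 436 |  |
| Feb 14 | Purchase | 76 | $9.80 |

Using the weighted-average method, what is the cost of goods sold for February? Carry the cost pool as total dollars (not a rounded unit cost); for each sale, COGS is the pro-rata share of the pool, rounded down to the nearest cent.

COGS = $10,990.63

After Feb 1: 235 on hand, pool $2,972.75 (≈ $12.6500 each)
After Feb 2: 461 on hand, pool $5,108.45 (≈ $11.0812 each)
Feb 5, sell 201: 201/461 × $5,108.45 → $2,227.32
After Feb 6: 558 on hand, pool $6,054.83 (≈ $10.8509 each)
Feb 9, sell 347: 347/558 × $6,054.83 → $3,765.27
After Feb 10: 442 on hand, pool $5,281.01 (≈ $11.9480 each)
After Feb 11: 579 on hand, pool $6,637.31 (≈ $11.4634 each)
Feb 12, sell 436: 436/579 × $6,637.31 → $4,998.04
After Feb 14: 219 on hand, pool $2,384.07 (≈ $10.8862 each)
Total COGS = $2,227.32 + $3,765.27 + $4,998.04 = $10,990.63
Ending inventory (cost pool remaining) = $2,384.07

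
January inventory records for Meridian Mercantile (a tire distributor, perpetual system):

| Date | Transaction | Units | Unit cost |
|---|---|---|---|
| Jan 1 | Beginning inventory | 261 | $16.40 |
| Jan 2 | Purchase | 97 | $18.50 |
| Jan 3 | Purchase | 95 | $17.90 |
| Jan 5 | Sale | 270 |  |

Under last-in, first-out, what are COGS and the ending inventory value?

COGS = $4,774.20; ending inventory = $3,001.20

Jan 5, 270 sold [LIFO — newest first]: 95 @ $17.90 + 97 @ $18.50 + 78 @ $16.40 = $4,774.20
Ending inventory: 183 @ $16.40 = $3,001.20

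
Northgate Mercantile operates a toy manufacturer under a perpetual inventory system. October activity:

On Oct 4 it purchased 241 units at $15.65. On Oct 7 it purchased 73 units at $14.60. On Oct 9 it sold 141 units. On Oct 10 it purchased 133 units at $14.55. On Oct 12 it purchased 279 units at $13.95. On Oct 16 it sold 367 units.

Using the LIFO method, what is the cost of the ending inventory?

Oct 9, 141 sold [LIFO — newest first]: 73 @ $14.60 + 68 @ $15.65 = $2,130.00
Oct 16, 367 sold [LIFO — newest first]: 279 @ $13.95 + 88 @ $14.55 = $5,172.45
Total COGS = $2,130.00 + $5,172.45 = $7,302.45
Ending inventory: 173 @ $15.65 + 45 @ $14.55 = $3,362.20

Ending inventory = $3,362.20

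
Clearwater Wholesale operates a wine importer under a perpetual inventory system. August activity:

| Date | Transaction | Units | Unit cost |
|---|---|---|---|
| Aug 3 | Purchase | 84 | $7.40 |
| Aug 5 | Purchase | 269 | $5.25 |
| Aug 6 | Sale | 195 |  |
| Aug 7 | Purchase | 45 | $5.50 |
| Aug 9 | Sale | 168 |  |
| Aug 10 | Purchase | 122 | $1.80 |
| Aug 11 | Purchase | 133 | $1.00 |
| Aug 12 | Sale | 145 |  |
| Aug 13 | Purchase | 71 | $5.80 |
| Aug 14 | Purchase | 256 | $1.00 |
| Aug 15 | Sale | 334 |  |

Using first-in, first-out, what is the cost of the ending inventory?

Aug 6, 195 sold [FIFO — oldest first]: 84 @ $7.40 + 111 @ $5.25 = $1,204.35
Aug 9, 168 sold [FIFO — oldest first]: 158 @ $5.25 + 10 @ $5.50 = $884.50
Aug 12, 145 sold [FIFO — oldest first]: 35 @ $5.50 + 110 @ $1.80 = $390.50
Aug 15, 334 sold [FIFO — oldest first]: 12 @ $1.80 + 133 @ $1.00 + 71 @ $5.80 + 118 @ $1.00 = $684.40
Total COGS = $1,204.35 + $884.50 + $390.50 + $684.40 = $3,163.75
Ending inventory: 138 @ $1.00 = $138.00

Ending inventory = $138.00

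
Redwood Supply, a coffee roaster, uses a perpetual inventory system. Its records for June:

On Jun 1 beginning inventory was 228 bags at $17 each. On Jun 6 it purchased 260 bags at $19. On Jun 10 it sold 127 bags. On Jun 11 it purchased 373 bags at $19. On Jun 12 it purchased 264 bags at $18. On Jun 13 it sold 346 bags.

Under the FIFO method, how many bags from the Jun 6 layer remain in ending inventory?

Jun 10, 127 sold [FIFO — oldest first]: 127 @ $17 = $2,159
Jun 13, 346 sold [FIFO — oldest first]: 101 @ $17 + 245 @ $19 = $6,372
Total COGS = $2,159 + $6,372 = $8,531
Ending inventory: 15 @ $19 + 373 @ $19 + 264 @ $18 = $12,124
Check: goods available $20,655 = COGS $8,531 + ending $12,124

15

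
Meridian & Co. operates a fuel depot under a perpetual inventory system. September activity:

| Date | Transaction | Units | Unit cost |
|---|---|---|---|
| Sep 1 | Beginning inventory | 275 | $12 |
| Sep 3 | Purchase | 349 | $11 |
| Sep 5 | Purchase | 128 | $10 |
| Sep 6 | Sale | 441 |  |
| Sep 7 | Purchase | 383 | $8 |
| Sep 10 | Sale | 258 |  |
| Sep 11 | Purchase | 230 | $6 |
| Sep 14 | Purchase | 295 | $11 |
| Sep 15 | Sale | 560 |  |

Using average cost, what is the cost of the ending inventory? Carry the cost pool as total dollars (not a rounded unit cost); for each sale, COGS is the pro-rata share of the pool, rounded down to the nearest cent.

After Sep 1: 275 on hand, pool $3,300.00 (≈ $12.0000 each)
After Sep 3: 624 on hand, pool $7,139.00 (≈ $11.4407 each)
After Sep 5: 752 on hand, pool $8,419.00 (≈ $11.1955 each)
Sep 6, sell 441: 441/752 × $8,419.00 → $4,937.20
After Sep 7: 694 on hand, pool $6,545.80 (≈ $9.4320 each)
Sep 10, sell 258: 258/694 × $6,545.80 → $2,433.45
After Sep 11: 666 on hand, pool $5,492.35 (≈ $8.2468 each)
After Sep 14: 961 on hand, pool $8,737.35 (≈ $9.0919 each)
Sep 15, sell 560: 560/961 × $8,737.35 → $5,091.48
Total COGS = $4,937.20 + $2,433.45 + $5,091.48 = $12,462.13
Ending inventory (cost pool remaining) = $3,645.87
Check: goods available $16,108.00 = COGS $12,462.13 + ending $3,645.87

Ending inventory = $3,645.87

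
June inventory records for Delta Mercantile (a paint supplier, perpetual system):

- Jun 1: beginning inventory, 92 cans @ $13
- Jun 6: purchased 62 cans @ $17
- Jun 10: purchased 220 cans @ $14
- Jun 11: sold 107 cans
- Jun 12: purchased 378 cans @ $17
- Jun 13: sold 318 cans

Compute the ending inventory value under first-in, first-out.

Ending inventory = $5,559

Jun 11, 107 sold [FIFO — oldest first]: 92 @ $13 + 15 @ $17 = $1,451
Jun 13, 318 sold [FIFO — oldest first]: 47 @ $17 + 220 @ $14 + 51 @ $17 = $4,746
Total COGS = $1,451 + $4,746 = $6,197
Ending inventory: 327 @ $17 = $5,559
Check: goods available $11,756 = COGS $6,197 + ending $5,559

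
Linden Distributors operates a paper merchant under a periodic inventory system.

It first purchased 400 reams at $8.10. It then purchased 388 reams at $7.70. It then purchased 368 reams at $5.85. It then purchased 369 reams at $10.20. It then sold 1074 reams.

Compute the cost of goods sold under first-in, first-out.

Sale 1 (1074) [FIFO — oldest first]: 400 @ $8.10 + 388 @ $7.70 + 286 @ $5.85 = $7,900.70
Ending inventory: 82 @ $5.85 + 369 @ $10.20 = $4,243.50

COGS = $7,900.70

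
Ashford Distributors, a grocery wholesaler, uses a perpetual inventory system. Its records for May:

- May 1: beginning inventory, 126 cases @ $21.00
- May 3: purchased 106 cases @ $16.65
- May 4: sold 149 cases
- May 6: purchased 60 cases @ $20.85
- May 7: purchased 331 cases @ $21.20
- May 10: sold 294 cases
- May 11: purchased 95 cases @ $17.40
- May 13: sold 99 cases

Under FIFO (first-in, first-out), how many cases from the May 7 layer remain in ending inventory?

May 4, 149 sold [FIFO — oldest first]: 126 @ $21.00 + 23 @ $16.65 = $3,028.95
May 10, 294 sold [FIFO — oldest first]: 83 @ $16.65 + 60 @ $20.85 + 151 @ $21.20 = $5,834.15
May 13, 99 sold [FIFO — oldest first]: 99 @ $21.20 = $2,098.80
Total COGS = $3,028.95 + $5,834.15 + $2,098.80 = $10,961.90
Ending inventory: 81 @ $21.20 + 95 @ $17.40 = $3,370.20

81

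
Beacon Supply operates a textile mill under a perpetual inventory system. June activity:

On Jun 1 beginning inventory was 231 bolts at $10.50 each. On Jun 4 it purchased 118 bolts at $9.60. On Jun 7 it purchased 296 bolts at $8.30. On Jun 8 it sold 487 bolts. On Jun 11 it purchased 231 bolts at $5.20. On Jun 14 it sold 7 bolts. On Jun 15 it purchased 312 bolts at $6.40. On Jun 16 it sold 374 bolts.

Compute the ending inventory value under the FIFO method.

Jun 8, 487 sold [FIFO — oldest first]: 231 @ $10.50 + 118 @ $9.60 + 138 @ $8.30 = $4,703.70
Jun 14, 7 sold [FIFO — oldest first]: 7 @ $8.30 = $58.10
Jun 16, 374 sold [FIFO — oldest first]: 151 @ $8.30 + 223 @ $5.20 = $2,412.90
Total COGS = $4,703.70 + $58.10 + $2,412.90 = $7,174.70
Ending inventory: 8 @ $5.20 + 312 @ $6.40 = $2,038.40

Ending inventory = $2,038.40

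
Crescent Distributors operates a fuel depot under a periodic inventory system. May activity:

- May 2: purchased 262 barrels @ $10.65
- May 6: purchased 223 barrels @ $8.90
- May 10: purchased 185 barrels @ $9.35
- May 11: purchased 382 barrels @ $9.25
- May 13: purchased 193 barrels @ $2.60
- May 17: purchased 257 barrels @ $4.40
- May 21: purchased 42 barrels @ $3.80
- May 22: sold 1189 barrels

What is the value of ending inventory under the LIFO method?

May 22, 1189 sold [LIFO — newest first]: 42 @ $3.80 + 257 @ $4.40 + 193 @ $2.60 + 382 @ $9.25 + 185 @ $9.35 + 130 @ $8.90 = $8,212.45
Ending inventory: 262 @ $10.65 + 93 @ $8.90 = $3,618.00

Ending inventory = $3,618.00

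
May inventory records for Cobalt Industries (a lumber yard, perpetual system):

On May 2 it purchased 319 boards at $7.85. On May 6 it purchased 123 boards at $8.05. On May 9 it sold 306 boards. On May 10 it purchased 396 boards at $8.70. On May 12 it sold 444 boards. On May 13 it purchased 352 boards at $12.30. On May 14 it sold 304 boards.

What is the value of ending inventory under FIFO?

May 9, 306 sold [FIFO — oldest first]: 306 @ $7.85 = $2,402.10
May 12, 444 sold [FIFO — oldest first]: 13 @ $7.85 + 123 @ $8.05 + 308 @ $8.70 = $3,771.80
May 14, 304 sold [FIFO — oldest first]: 88 @ $8.70 + 216 @ $12.30 = $3,422.40
Total COGS = $2,402.10 + $3,771.80 + $3,422.40 = $9,596.30
Ending inventory: 136 @ $12.30 = $1,672.80
Check: goods available $11,269.10 = COGS $9,596.30 + ending $1,672.80

Ending inventory = $1,672.80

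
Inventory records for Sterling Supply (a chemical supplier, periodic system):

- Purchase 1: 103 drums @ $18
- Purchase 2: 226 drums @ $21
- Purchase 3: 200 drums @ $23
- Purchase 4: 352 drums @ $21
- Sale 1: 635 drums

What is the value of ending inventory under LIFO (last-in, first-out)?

Ending inventory = $4,857

Sale 1 (635) [LIFO — newest first]: 352 @ $21 + 200 @ $23 + 83 @ $21 = $13,735
Ending inventory: 103 @ $18 + 143 @ $21 = $4,857
Check: goods available $18,592 = COGS $13,735 + ending $4,857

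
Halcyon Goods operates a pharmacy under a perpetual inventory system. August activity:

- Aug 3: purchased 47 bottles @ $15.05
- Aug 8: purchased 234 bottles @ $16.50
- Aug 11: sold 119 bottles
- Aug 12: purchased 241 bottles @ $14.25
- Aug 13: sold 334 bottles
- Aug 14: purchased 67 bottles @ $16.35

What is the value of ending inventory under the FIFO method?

Aug 11, 119 sold [FIFO — oldest first]: 47 @ $15.05 + 72 @ $16.50 = $1,895.35
Aug 13, 334 sold [FIFO — oldest first]: 162 @ $16.50 + 172 @ $14.25 = $5,124.00
Total COGS = $1,895.35 + $5,124.00 = $7,019.35
Ending inventory: 69 @ $14.25 + 67 @ $16.35 = $2,078.70
Check: goods available $9,098.05 = COGS $7,019.35 + ending $2,078.70

Ending inventory = $2,078.70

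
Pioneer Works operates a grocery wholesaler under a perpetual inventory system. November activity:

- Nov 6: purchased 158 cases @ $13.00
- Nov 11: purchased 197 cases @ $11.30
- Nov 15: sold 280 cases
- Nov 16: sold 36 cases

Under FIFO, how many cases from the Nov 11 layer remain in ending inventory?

39

Nov 15, 280 sold [FIFO — oldest first]: 158 @ $13.00 + 122 @ $11.30 = $3,432.60
Nov 16, 36 sold [FIFO — oldest first]: 36 @ $11.30 = $406.80
Total COGS = $3,432.60 + $406.80 = $3,839.40
Ending inventory: 39 @ $11.30 = $440.70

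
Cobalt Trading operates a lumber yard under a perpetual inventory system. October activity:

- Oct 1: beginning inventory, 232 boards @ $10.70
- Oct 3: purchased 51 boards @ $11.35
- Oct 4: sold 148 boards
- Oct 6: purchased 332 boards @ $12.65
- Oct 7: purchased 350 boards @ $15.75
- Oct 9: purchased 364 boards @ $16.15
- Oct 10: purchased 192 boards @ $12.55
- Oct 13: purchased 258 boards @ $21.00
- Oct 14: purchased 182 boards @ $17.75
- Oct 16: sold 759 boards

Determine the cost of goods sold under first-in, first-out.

Oct 4, 148 sold [FIFO — oldest first]: 148 @ $10.70 = $1,583.60
Oct 16, 759 sold [FIFO — oldest first]: 84 @ $10.70 + 51 @ $11.35 + 332 @ $12.65 + 292 @ $15.75 = $10,276.45
Total COGS = $1,583.60 + $10,276.45 = $11,860.05
Ending inventory: 58 @ $15.75 + 364 @ $16.15 + 192 @ $12.55 + 258 @ $21.00 + 182 @ $17.75 = $17,850.20

COGS = $11,860.05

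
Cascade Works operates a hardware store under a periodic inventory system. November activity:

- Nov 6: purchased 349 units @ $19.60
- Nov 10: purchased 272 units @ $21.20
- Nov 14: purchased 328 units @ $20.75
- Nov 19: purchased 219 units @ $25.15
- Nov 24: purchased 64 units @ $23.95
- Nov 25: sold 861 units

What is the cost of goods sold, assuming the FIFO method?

Nov 25, 861 sold [FIFO — oldest first]: 349 @ $19.60 + 272 @ $21.20 + 240 @ $20.75 = $17,586.80
Ending inventory: 88 @ $20.75 + 219 @ $25.15 + 64 @ $23.95 = $8,866.65

COGS = $17,586.80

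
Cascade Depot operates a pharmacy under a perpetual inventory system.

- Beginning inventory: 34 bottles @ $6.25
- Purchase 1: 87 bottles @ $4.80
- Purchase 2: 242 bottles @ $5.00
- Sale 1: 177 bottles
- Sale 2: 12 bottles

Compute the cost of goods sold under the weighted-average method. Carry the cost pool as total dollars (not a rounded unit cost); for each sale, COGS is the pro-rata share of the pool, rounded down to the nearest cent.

COGS = $958.06

After Beginning: 34 on hand, pool $212.50 (≈ $6.2500 each)
After Purchase 1: 121 on hand, pool $630.10 (≈ $5.2074 each)
After Purchase 2: 363 on hand, pool $1,840.10 (≈ $5.0691 each)
Sale 1, sell 177: 177/363 × $1,840.10 → $897.23
Sale 2, sell 12: 12/186 × $942.87 → $60.83
Total COGS = $897.23 + $60.83 = $958.06
Ending inventory (cost pool remaining) = $882.04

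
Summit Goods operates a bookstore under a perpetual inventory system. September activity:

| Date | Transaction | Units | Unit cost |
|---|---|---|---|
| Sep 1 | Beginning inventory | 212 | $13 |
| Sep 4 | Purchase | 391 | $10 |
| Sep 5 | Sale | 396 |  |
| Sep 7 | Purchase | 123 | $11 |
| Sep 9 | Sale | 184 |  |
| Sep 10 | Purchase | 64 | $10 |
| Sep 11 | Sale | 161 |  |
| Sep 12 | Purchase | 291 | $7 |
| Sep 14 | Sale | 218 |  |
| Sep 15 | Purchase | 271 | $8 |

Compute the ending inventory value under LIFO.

Sep 5, 396 sold [LIFO — newest first]: 391 @ $10 + 5 @ $13 = $3,975
Sep 9, 184 sold [LIFO — newest first]: 123 @ $11 + 61 @ $13 = $2,146
Sep 11, 161 sold [LIFO — newest first]: 64 @ $10 + 97 @ $13 = $1,901
Sep 14, 218 sold [LIFO — newest first]: 218 @ $7 = $1,526
Total COGS = $3,975 + $2,146 + $1,901 + $1,526 = $9,548
Ending inventory: 49 @ $13 + 73 @ $7 + 271 @ $8 = $3,316

Ending inventory = $3,316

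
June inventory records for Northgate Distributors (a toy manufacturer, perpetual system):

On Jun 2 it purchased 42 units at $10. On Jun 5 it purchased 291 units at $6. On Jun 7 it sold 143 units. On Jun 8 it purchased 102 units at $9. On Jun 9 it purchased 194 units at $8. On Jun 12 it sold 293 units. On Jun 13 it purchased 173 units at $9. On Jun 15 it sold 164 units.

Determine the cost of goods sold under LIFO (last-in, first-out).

Jun 7, 143 sold [LIFO — newest first]: 143 @ $6 = $858
Jun 12, 293 sold [LIFO — newest first]: 194 @ $8 + 99 @ $9 = $2,443
Jun 15, 164 sold [LIFO — newest first]: 164 @ $9 = $1,476
Total COGS = $858 + $2,443 + $1,476 = $4,777
Ending inventory: 42 @ $10 + 148 @ $6 + 3 @ $9 + 9 @ $9 = $1,416
Check: goods available $6,193 = COGS $4,777 + ending $1,416

COGS = $4,777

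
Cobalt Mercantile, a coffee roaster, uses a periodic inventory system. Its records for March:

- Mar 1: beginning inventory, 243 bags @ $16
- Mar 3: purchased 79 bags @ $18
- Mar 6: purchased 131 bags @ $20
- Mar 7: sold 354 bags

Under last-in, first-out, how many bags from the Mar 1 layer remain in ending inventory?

Mar 7, 354 sold [LIFO — newest first]: 131 @ $20 + 79 @ $18 + 144 @ $16 = $6,346
Ending inventory: 99 @ $16 = $1,584

99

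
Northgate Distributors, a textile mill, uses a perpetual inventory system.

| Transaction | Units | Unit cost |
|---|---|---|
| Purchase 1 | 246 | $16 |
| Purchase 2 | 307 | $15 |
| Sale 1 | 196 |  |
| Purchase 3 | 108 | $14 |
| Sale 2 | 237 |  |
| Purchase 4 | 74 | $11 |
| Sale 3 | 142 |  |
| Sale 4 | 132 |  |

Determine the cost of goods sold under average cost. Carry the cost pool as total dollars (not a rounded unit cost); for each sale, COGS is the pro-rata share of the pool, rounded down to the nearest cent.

COGS = $10,472.13

After Purchase 1: 246 on hand, pool $3,936.00 (≈ $16.0000 each)
After Purchase 2: 553 on hand, pool $8,541.00 (≈ $15.4448 each)
Sale 1, sell 196: 196/553 × $8,541.00 → $3,027.18
After Purchase 3: 465 on hand, pool $7,025.82 (≈ $15.1093 each)
Sale 2, sell 237: 237/465 × $7,025.82 → $3,580.90
After Purchase 4: 302 on hand, pool $4,258.92 (≈ $14.1024 each)
Sale 3, sell 142: 142/302 × $4,258.92 → $2,002.53
Sale 4, sell 132: 132/160 × $2,256.39 → $1,861.52
Total COGS = $3,027.18 + $3,580.90 + $2,002.53 + $1,861.52 = $10,472.13
Ending inventory (cost pool remaining) = $394.87
Check: goods available $10,867.00 = COGS $10,472.13 + ending $394.87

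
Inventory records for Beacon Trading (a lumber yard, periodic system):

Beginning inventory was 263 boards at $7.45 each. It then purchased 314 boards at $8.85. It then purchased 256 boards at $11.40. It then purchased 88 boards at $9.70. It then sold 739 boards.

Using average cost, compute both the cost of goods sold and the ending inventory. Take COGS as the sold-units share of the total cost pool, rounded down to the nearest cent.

Sale 1, sell 739: 739/921 × $8,510.25 → $6,828.52
Ending inventory (cost pool remaining) = $1,681.73

COGS = $6,828.52; ending inventory = $1,681.73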